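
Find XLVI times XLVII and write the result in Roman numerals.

XLVI = 46
XLVII = 47
46 × 47 = 2162

MMCLXII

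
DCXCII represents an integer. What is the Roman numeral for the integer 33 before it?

DCXCII = 692
692 - 33 = 659

DCLIX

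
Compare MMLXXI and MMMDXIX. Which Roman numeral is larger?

MMLXXI = 2071
MMMDXIX = 3519
3519 is larger

MMMDXIX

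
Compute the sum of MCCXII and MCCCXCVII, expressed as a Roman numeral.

MCCXII = 1212
MCCCXCVII = 1397
1212 + 1397 = 2609

MMDCIX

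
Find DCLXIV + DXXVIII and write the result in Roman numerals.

DCLXIV = 664
DXXVIII = 528
664 + 528 = 1192

MCXCII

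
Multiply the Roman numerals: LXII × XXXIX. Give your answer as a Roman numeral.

LXII = 62
XXXIX = 39
62 × 39 = 2418

MMCDXVIII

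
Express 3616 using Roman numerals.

Convert 3616 to Roman numerals:
  3616 contains 3×1000 (MMM)
  616 contains 1×500 (D)
  116 contains 1×100 (C)
  16 contains 1×10 (X)
  6 contains 1×5 (V)
  1 contains 1×1 (I)

MMMDCXVI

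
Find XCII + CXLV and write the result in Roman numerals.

XCII = 92
CXLV = 145
92 + 145 = 237

CCXXXVII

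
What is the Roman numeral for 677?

Convert 677 to Roman numerals:
  677 contains 1×500 (D)
  177 contains 1×100 (C)
  77 contains 1×50 (L)
  27 contains 2×10 (XX)
  7 contains 1×5 (V)
  2 contains 2×1 (II)

DCLXXVII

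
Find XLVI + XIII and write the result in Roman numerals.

XLVI = 46
XIII = 13
46 + 13 = 59

LIX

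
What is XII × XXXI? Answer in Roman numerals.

XII = 12
XXXI = 31
12 × 31 = 372

CCCLXXII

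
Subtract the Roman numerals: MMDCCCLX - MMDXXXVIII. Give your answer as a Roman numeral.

MMDCCCLX = 2860
MMDXXXVIII = 2538
2860 - 2538 = 322

CCCXXII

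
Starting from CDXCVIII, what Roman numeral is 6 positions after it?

CDXCVIII = 498
498 + 6 = 504

DIV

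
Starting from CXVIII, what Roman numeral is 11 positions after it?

CXVIII = 118
118 + 11 = 129

CXXIX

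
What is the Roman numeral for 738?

Convert 738 to Roman numerals:
  738 contains 1×500 (D)
  238 contains 2×100 (CC)
  38 contains 3×10 (XXX)
  8 contains 1×5 (V)
  3 contains 3×1 (III)

DCCXXXVIII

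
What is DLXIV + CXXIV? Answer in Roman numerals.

DLXIV = 564
CXXIV = 124
564 + 124 = 688

DCLXXXVIII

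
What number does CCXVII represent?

CCXVII: C=100, C=100, X=10, V=5, I=1, I=1
100 + 100 + 10 + 5 + 1 + 1 = 217

217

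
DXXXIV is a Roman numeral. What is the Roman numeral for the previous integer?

DXXXIV = 534; previous is 533

DXXXIII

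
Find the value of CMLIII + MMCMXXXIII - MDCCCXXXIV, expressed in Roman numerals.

CMLIII = 953, MMCMXXXIII = 2933, MDCCCXXXIV = 1834
953 + 2933 = 3886
3886 - 1834 = 2052

MMLII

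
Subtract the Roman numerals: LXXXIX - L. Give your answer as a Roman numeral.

LXXXIX = 89
L = 50
89 - 50 = 39

XXXIX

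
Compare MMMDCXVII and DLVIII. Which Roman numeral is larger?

MMMDCXVII = 3617
DLVIII = 558
3617 is larger

MMMDCXVII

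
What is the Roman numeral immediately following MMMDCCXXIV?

MMMDCCXXIV = 3724, so the next integer is 3724 + 1 = 3725

MMMDCCXXV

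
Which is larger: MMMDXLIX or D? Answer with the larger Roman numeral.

MMMDXLIX = 3549
D = 500
3549 is larger

MMMDXLIX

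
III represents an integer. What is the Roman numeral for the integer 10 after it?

III = 3
3 + 10 = 13

XIII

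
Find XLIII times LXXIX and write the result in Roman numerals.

XLIII = 43
LXXIX = 79
43 × 79 = 3397

MMMCCCXCVII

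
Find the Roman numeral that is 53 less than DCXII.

DCXII = 612
612 - 53 = 559

DLIX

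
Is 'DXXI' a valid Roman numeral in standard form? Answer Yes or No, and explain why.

'DXXI': Check the rules: uses only the symbols I, V, X, L, C, D, M; no symbol is repeated more than three times in a row; V, L and D each appear at most once; no smaller symbol precedes a larger one (values never increase from left to right). Value: D (500) + X (10) + X (10) + I (1) = 521. So it is a valid standard Roman numeral.

Yes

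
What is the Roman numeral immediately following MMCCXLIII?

MMCCXLIII = 2243, so the next integer is 2243 + 1 = 2244

MMCCXLIV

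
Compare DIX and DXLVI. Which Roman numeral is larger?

DIX = 509
DXLVI = 546
546 is larger

DXLVI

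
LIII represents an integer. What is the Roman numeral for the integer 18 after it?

LIII = 53
53 + 18 = 71

LXXI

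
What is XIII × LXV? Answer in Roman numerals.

XIII = 13
LXV = 65
13 × 65 = 845

DCCCXLV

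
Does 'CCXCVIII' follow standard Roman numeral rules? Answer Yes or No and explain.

'CCXCVIII': Check the rules: uses only the symbols I, V, X, L, C, D, M; no symbol is repeated more than three times in a row; V, L and D each appear at most once; the only place a smaller symbol precedes a larger one is the allowed subtractive pair XC, the symbol right after such a pair (if any) is smaller than the pair's first symbol, and otherwise the values never increase from left to right. Value: C (100) + C (100) + XC (90) + V (5) + I (1) + I (1) + I (1) = 298. So it is a valid standard Roman numeral.

Yes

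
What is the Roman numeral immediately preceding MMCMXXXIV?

MMCMXXXIV = 2934, so the previous integer is 2934 - 1 = 2933

MMCMXXXIII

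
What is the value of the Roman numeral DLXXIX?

DLXXIX: D=500, L=50, X=10, X=10, IX=9
500 + 50 + 10 + 10 + 9 = 579

579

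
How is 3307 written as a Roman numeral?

Convert 3307 to Roman numerals:
  3307 contains 3×1000 (MMM)
  307 contains 3×100 (CCC)
  7 contains 1×5 (V)
  2 contains 2×1 (II)

MMMCCCVII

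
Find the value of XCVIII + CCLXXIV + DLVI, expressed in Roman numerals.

XCVIII = 98, CCLXXIV = 274, DLVI = 556
98 + 274 = 372
372 + 556 = 928

CMXXVIII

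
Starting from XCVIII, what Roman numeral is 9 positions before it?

XCVIII = 98
98 - 9 = 89

LXXXIX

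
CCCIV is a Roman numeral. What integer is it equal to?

CCCIV: C=100, C=100, C=100, IV=4
100 + 100 + 100 + 4 = 304

304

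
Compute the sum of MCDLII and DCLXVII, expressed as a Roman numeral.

MCDLII = 1452
DCLXVII = 667
1452 + 667 = 2119

MMCXIX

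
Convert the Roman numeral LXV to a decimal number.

LXV: L=50, X=10, V=5
50 + 10 + 5 = 65

65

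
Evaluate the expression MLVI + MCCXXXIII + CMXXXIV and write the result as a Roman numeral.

MLVI = 1056, MCCXXXIII = 1233, CMXXXIV = 934
1056 + 1233 = 2289
2289 + 934 = 3223

MMMCCXXIII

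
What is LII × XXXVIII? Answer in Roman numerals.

LII = 52
XXXVIII = 38
52 × 38 = 1976

MCMLXXVI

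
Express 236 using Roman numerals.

Convert 236 to Roman numerals:
  236 contains 2×100 (CC)
  36 contains 3×10 (XXX)
  6 contains 1×5 (V)
  1 contains 1×1 (I)

CCXXXVI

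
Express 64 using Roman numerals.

Convert 64 to Roman numerals:
  64 contains 1×50 (L)
  14 contains 1×10 (X)
  4 contains 1×4 (IV)

LXIV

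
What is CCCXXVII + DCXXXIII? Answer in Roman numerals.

CCCXXVII = 327
DCXXXIII = 633
327 + 633 = 960

CMLX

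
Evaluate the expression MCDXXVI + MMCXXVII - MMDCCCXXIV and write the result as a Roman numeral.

MCDXXVI = 1426, MMCXXVII = 2127, MMDCCCXXIV = 2824
1426 + 2127 = 3553
3553 - 2824 = 729

DCCXXIX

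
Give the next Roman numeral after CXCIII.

CXCIII = 193; next is 194

CXCIV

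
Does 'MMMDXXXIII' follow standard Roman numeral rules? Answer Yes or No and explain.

'MMMDXXXIII': Check the rules: uses only the symbols I, V, X, L, C, D, M; no symbol is repeated more than three times in a row; V, L and D each appear at most once; no smaller symbol precedes a larger one (values never increase from left to right). Value: M (1000) + M (1000) + M (1000) + D (500) + X (10) + X (10) + X (10) + I (1) + I (1) + I (1) = 3533. So it is a valid standard Roman numeral.

Yes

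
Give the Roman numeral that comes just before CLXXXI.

CLXXXI = 181, so the previous integer is 181 - 1 = 180

CLXXX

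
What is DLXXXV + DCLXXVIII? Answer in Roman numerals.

DLXXXV = 585
DCLXXVIII = 678
585 + 678 = 1263

MCCLXIII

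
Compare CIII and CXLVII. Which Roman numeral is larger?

CIII = 103
CXLVII = 147
147 is larger

CXLVII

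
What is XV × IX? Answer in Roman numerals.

XV = 15
IX = 9
15 × 9 = 135

CXXXV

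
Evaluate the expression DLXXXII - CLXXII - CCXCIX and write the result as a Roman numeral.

DLXXXII = 582, CLXXII = 172, CCXCIX = 299
582 - 172 = 410
410 - 299 = 111

CXI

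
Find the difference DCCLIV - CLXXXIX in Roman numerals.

DCCLIV = 754
CLXXXIX = 189
754 - 189 = 565

DLXV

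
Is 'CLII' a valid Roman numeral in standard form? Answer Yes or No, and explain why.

'CLII': Check the rules: uses only the symbols I, V, X, L, C, D, M; no symbol is repeated more than three times in a row; V, L and D each appear at most once; no smaller symbol precedes a larger one (values never increase from left to right). Value: C (100) + L (50) + I (1) + I (1) = 152. So it is a valid standard Roman numeral.

Yes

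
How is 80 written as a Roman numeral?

Convert 80 to Roman numerals:
  80 contains 1×50 (L)
  30 contains 3×10 (XXX)

LXXX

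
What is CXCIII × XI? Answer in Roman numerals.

CXCIII = 193
XI = 11
193 × 11 = 2123

MMCXXIII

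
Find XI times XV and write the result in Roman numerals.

XI = 11
XV = 15
11 × 15 = 165

CLXV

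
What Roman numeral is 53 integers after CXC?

CXC = 190
190 + 53 = 243

CCXLIII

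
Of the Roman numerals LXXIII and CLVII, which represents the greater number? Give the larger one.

LXXIII = 73
CLVII = 157
157 is larger

CLVII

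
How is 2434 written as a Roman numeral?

Convert 2434 to Roman numerals:
  2434 contains 2×1000 (MM)
  434 contains 1×400 (CD)
  34 contains 3×10 (XXX)
  4 contains 1×4 (IV)

MMCDXXXIV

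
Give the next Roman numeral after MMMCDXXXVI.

MMMCDXXXVI = 3436; next is 3437

MMMCDXXXVII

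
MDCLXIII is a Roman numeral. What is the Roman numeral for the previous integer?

MDCLXIII = 1663; previous is 1662

MDCLXII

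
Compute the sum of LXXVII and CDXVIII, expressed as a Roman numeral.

LXXVII = 77
CDXVIII = 418
77 + 418 = 495

CDXCV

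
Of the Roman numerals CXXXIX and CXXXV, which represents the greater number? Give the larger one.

CXXXIX = 139
CXXXV = 135
139 is larger

CXXXIX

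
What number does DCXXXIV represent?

DCXXXIV: D=500, C=100, X=10, X=10, X=10, IV=4
500 + 100 + 10 + 10 + 10 + 4 = 634

634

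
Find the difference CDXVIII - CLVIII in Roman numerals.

CDXVIII = 418
CLVIII = 158
418 - 158 = 260

CCLX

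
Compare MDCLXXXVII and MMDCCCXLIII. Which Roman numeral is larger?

MDCLXXXVII = 1687
MMDCCCXLIII = 2843
2843 is larger

MMDCCCXLIII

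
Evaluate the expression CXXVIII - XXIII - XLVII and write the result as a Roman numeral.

CXXVIII = 128, XXIII = 23, XLVII = 47
128 - 23 = 105
105 - 47 = 58

LVIII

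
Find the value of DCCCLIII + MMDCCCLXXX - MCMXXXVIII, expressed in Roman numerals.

DCCCLIII = 853, MMDCCCLXXX = 2880, MCMXXXVIII = 1938
853 + 2880 = 3733
3733 - 1938 = 1795

MDCCXCV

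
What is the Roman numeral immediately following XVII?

XVII = 17; next is 18

XVIII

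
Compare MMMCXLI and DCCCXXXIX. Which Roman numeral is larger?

MMMCXLI = 3141
DCCCXXXIX = 839
3141 is larger

MMMCXLI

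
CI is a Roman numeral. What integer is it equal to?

CI: C=100, I=1
100 + 1 = 101

101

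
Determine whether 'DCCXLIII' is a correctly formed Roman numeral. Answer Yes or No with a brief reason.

'DCCXLIII': Check the rules: uses only the symbols I, V, X, L, C, D, M; no symbol is repeated more than three times in a row; V, L and D each appear at most once; the only place a smaller symbol precedes a larger one is the allowed subtractive pair XL, the symbol right after such a pair (if any) is smaller than the pair's first symbol, and otherwise the values never increase from left to right. Value: D (500) + C (100) + C (100) + XL (40) + I (1) + I (1) + I (1) = 743. So it is a valid standard Roman numeral.

Yes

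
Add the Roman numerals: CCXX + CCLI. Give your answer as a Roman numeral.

CCXX = 220
CCLI = 251
220 + 251 = 471

CDLXXI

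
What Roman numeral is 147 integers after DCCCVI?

DCCCVI = 806
806 + 147 = 953

CMLIII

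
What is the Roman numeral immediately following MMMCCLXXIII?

MMMCCLXXIII = 3273, so the next integer is 3273 + 1 = 3274

MMMCCLXXIV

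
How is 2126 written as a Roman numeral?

Convert 2126 to Roman numerals:
  2126 contains 2×1000 (MM)
  126 contains 1×100 (C)
  26 contains 2×10 (XX)
  6 contains 1×5 (V)
  1 contains 1×1 (I)

MMCXXVI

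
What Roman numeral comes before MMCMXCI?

MMCMXCI = 2991, so the previous integer is 2991 - 1 = 2990

MMCMXC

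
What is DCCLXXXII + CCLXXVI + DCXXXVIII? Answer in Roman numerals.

DCCLXXXII = 782, CCLXXVI = 276, DCXXXVIII = 638
782 + 276 = 1058
1058 + 638 = 1696

MDCXCVI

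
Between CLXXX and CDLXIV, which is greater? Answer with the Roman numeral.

CLXXX = 180
CDLXIV = 464
464 is larger

CDLXIV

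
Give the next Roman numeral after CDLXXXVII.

CDLXXXVII = 487, so the next integer is 487 + 1 = 488

CDLXXXVIII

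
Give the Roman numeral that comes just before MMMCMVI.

MMMCMVI = 3906, so the previous integer is 3906 - 1 = 3905

MMMCMV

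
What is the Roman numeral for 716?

Convert 716 to Roman numerals:
  716 contains 1×500 (D)
  216 contains 2×100 (CC)
  16 contains 1×10 (X)
  6 contains 1×5 (V)
  1 contains 1×1 (I)

DCCXVI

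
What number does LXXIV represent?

LXXIV: L=50, X=10, X=10, IV=4
50 + 10 + 10 + 4 = 74

74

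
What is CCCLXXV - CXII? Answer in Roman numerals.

CCCLXXV = 375
CXII = 112
375 - 112 = 263

CCLXIII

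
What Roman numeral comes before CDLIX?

CDLIX = 459; previous is 458

CDLVIII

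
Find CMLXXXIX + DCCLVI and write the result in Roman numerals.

CMLXXXIX = 989
DCCLVI = 756
989 + 756 = 1745

MDCCXLV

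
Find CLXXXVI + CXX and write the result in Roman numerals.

CLXXXVI = 186
CXX = 120
186 + 120 = 306

CCCVI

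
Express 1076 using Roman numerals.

Convert 1076 to Roman numerals:
  1076 contains 1×1000 (M)
  76 contains 1×50 (L)
  26 contains 2×10 (XX)
  6 contains 1×5 (V)
  1 contains 1×1 (I)

MLXXVI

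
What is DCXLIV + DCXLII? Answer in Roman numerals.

DCXLIV = 644
DCXLII = 642
644 + 642 = 1286

MCCLXXXVI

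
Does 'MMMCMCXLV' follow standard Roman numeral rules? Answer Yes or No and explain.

'MMMCMCXLV': C cannot come right after the subtractive pair CM: once C is subtracted in CM, the next symbol must be smaller than C

No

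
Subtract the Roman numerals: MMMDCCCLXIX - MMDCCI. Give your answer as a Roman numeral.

MMMDCCCLXIX = 3869
MMDCCI = 2701
3869 - 2701 = 1168

MCLXVIII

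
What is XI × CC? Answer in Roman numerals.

XI = 11
CC = 200
11 × 200 = 2200

MMCC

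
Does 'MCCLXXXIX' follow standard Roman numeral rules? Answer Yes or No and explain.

'MCCLXXXIX': Check the rules: uses only the symbols I, V, X, L, C, D, M; no symbol is repeated more than three times in a row; V, L and D each appear at most once; the only place a smaller symbol precedes a larger one is the allowed subtractive pair IX, the symbol right after such a pair (if any) is smaller than the pair's first symbol, and otherwise the values never increase from left to right. Value: M (1000) + C (100) + C (100) + L (50) + X (10) + X (10) + X (10) + IX (9) = 1289. So it is a valid standard Roman numeral.

Yes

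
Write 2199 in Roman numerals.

Convert 2199 to Roman numerals:
  2199 contains 2×1000 (MM)
  199 contains 1×100 (C)
  99 contains 1×90 (XC)
  9 contains 1×9 (IX)

MMCXCIX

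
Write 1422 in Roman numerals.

Convert 1422 to Roman numerals:
  1422 contains 1×1000 (M)
  422 contains 1×400 (CD)
  22 contains 2×10 (XX)
  2 contains 2×1 (II)

MCDXXII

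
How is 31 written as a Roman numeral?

Convert 31 to Roman numerals:
  31 contains 3×10 (XXX)
  1 contains 1×1 (I)

XXXI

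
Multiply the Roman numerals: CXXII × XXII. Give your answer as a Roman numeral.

CXXII = 122
XXII = 22
122 × 22 = 2684

MMDCLXXXIV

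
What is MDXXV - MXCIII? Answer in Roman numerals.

MDXXV = 1525
MXCIII = 1093
1525 - 1093 = 432

CDXXXII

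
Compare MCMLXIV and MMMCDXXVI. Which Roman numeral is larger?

MCMLXIV = 1964
MMMCDXXVI = 3426
3426 is larger

MMMCDXXVI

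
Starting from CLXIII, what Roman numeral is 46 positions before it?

CLXIII = 163
163 - 46 = 117

CXVII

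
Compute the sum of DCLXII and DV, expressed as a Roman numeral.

DCLXII = 662
DV = 505
662 + 505 = 1167

MCLXVII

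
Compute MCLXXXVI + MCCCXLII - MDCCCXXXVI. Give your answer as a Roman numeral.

MCLXXXVI = 1186, MCCCXLII = 1342, MDCCCXXXVI = 1836
1186 + 1342 = 2528
2528 - 1836 = 692

DCXCII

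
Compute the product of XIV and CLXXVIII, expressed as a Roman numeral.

XIV = 14
CLXXVIII = 178
14 × 178 = 2492

MMCDXCII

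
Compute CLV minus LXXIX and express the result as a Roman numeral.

CLV = 155
LXXIX = 79
155 - 79 = 76

LXXVI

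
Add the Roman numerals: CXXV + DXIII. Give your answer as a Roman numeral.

CXXV = 125
DXIII = 513
125 + 513 = 638

DCXXXVIII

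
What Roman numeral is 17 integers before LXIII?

LXIII = 63
63 - 17 = 46

XLVI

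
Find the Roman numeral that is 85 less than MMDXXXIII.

MMDXXXIII = 2533
2533 - 85 = 2448

MMCDXLVIII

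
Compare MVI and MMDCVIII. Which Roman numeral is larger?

MVI = 1006
MMDCVIII = 2608
2608 is larger

MMDCVIII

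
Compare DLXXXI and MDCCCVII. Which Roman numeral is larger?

DLXXXI = 581
MDCCCVII = 1807
1807 is larger

MDCCCVII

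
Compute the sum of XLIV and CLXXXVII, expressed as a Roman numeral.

XLIV = 44
CLXXXVII = 187
44 + 187 = 231

CCXXXI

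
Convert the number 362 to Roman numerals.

Convert 362 to Roman numerals:
  362 contains 3×100 (CCC)
  62 contains 1×50 (L)
  12 contains 1×10 (X)
  2 contains 2×1 (II)

CCCLXII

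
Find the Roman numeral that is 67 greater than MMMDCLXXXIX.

MMMDCLXXXIX = 3689
3689 + 67 = 3756

MMMDCCLVI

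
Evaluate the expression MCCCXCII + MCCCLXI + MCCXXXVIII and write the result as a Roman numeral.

MCCCXCII = 1392, MCCCLXI = 1361, MCCXXXVIII = 1238
1392 + 1361 = 2753
2753 + 1238 = 3991

MMMCMXCI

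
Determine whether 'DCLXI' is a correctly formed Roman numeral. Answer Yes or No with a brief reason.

'DCLXI': Check the rules: uses only the symbols I, V, X, L, C, D, M; no symbol is repeated more than three times in a row; V, L and D each appear at most once; no smaller symbol precedes a larger one (values never increase from left to right). Value: D (500) + C (100) + L (50) + X (10) + I (1) = 661. So it is a valid standard Roman numeral.

Yes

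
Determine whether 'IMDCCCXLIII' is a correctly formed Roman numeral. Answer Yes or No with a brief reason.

'IMDCCCXLIII': Invalid subtractive combination: IM

No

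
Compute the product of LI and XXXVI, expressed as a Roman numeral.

LI = 51
XXXVI = 36
51 × 36 = 1836

MDCCCXXXVI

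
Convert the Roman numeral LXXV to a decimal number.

LXXV: L=50, X=10, X=10, V=5
50 + 10 + 10 + 5 = 75

75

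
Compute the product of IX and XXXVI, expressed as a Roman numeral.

IX = 9
XXXVI = 36
9 × 36 = 324

CCCXXIV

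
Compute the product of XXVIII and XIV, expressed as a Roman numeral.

XXVIII = 28
XIV = 14
28 × 14 = 392

CCCXCII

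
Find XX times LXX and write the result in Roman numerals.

XX = 20
LXX = 70
20 × 70 = 1400

MCD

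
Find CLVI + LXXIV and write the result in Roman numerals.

CLVI = 156
LXXIV = 74
156 + 74 = 230

CCXXX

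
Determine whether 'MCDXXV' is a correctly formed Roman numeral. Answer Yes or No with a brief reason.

'MCDXXV': Check the rules: uses only the symbols I, V, X, L, C, D, M; no symbol is repeated more than three times in a row; V, L and D each appear at most once; the only place a smaller symbol precedes a larger one is the allowed subtractive pair CD, the symbol right after such a pair (if any) is smaller than the pair's first symbol, and otherwise the values never increase from left to right. Value: M (1000) + CD (400) + X (10) + X (10) + V (5) = 1425. So it is a valid standard Roman numeral.

Yes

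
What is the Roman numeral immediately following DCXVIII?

DCXVIII = 618; next is 619

DCXIX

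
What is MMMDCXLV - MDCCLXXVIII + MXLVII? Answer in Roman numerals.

MMMDCXLV = 3645, MDCCLXXVIII = 1778, MXLVII = 1047
3645 - 1778 = 1867
1867 + 1047 = 2914

MMCMXIV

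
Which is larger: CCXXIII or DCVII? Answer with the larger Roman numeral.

CCXXIII = 223
DCVII = 607
607 is larger

DCVII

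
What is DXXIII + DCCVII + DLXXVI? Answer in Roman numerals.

DXXIII = 523, DCCVII = 707, DLXXVI = 576
523 + 707 = 1230
1230 + 576 = 1806

MDCCCVI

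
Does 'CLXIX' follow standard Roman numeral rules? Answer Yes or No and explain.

'CLXIX': Check the rules: uses only the symbols I, V, X, L, C, D, M; no symbol is repeated more than three times in a row; V, L and D each appear at most once; the only place a smaller symbol precedes a larger one is the allowed subtractive pair IX, the symbol right after such a pair (if any) is smaller than the pair's first symbol, and otherwise the values never increase from left to right. Value: C (100) + L (50) + X (10) + IX (9) = 169. So it is a valid standard Roman numeral.

Yes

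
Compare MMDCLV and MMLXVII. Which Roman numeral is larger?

MMDCLV = 2655
MMLXVII = 2067
2655 is larger

MMDCLV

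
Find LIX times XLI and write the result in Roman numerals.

LIX = 59
XLI = 41
59 × 41 = 2419

MMCDXIX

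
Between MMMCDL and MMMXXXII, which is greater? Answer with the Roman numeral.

MMMCDL = 3450
MMMXXXII = 3032
3450 is larger

MMMCDL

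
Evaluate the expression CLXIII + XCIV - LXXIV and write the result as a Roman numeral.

CLXIII = 163, XCIV = 94, LXXIV = 74
163 + 94 = 257
257 - 74 = 183

CLXXXIII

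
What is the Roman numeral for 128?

Convert 128 to Roman numerals:
  128 contains 1×100 (C)
  28 contains 2×10 (XX)
  8 contains 1×5 (V)
  3 contains 3×1 (III)

CXXVIII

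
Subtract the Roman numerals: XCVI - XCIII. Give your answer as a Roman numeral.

XCVI = 96
XCIII = 93
96 - 93 = 3

III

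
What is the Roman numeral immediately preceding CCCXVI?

CCCXVI = 316; previous is 315

CCCXV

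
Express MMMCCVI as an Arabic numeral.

MMMCCVI: M=1000, M=1000, M=1000, C=100, C=100, V=5, I=1
1000 + 1000 + 1000 + 100 + 100 + 5 + 1 = 3206

3206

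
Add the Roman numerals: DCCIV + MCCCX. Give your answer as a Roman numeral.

DCCIV = 704
MCCCX = 1310
704 + 1310 = 2014

MMXIV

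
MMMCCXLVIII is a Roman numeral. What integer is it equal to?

MMMCCXLVIII: M=1000, M=1000, M=1000, C=100, C=100, XL=40, V=5, I=1, I=1, I=1
1000 + 1000 + 1000 + 100 + 100 + 40 + 5 + 1 + 1 + 1 = 3248

3248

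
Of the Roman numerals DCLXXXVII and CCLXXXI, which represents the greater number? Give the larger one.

DCLXXXVII = 687
CCLXXXI = 281
687 is larger

DCLXXXVII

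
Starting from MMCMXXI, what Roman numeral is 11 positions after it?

MMCMXXI = 2921
2921 + 11 = 2932

MMCMXXXII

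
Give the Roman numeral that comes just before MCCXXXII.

MCCXXXII = 1232, so the previous integer is 1232 - 1 = 1231

MCCXXXI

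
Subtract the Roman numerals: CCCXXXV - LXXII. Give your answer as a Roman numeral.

CCCXXXV = 335
LXXII = 72
335 - 72 = 263

CCLXIII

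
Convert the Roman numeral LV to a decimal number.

LV: L=50, V=5
50 + 5 = 55

55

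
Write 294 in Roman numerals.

Convert 294 to Roman numerals:
  294 contains 2×100 (CC)
  94 contains 1×90 (XC)
  4 contains 1×4 (IV)

CCXCIV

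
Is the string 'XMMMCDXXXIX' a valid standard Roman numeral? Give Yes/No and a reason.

'XMMMCDXXXIX': Invalid subtractive combination: XM

No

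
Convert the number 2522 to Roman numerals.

Convert 2522 to Roman numerals:
  2522 contains 2×1000 (MM)
  522 contains 1×500 (D)
  22 contains 2×10 (XX)
  2 contains 2×1 (II)

MMDXXII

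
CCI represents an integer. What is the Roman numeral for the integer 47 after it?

CCI = 201
201 + 47 = 248

CCXLVIII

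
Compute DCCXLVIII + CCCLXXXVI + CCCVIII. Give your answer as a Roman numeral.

DCCXLVIII = 748, CCCLXXXVI = 386, CCCVIII = 308
748 + 386 = 1134
1134 + 308 = 1442

MCDXLII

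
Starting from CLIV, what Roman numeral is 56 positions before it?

CLIV = 154
154 - 56 = 98

XCVIII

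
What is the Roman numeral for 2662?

Convert 2662 to Roman numerals:
  2662 contains 2×1000 (MM)
  662 contains 1×500 (D)
  162 contains 1×100 (C)
  62 contains 1×50 (L)
  12 contains 1×10 (X)
  2 contains 2×1 (II)

MMDCLXII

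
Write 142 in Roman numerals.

Convert 142 to Roman numerals:
  142 contains 1×100 (C)
  42 contains 1×40 (XL)
  2 contains 2×1 (II)

CXLII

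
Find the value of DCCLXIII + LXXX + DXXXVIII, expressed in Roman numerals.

DCCLXIII = 763, LXXX = 80, DXXXVIII = 538
763 + 80 = 843
843 + 538 = 1381

MCCCLXXXI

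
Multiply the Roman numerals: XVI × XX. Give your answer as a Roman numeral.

XVI = 16
XX = 20
16 × 20 = 320

CCCXX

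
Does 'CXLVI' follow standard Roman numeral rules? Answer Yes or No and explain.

'CXLVI': Check the rules: uses only the symbols I, V, X, L, C, D, M; no symbol is repeated more than three times in a row; V, L and D each appear at most once; the only place a smaller symbol precedes a larger one is the allowed subtractive pair XL, the symbol right after such a pair (if any) is smaller than the pair's first symbol, and otherwise the values never increase from left to right. Value: C (100) + XL (40) + V (5) + I (1) = 146. So it is a valid standard Roman numeral.

Yes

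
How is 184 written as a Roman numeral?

Convert 184 to Roman numerals:
  184 contains 1×100 (C)
  84 contains 1×50 (L)
  34 contains 3×10 (XXX)
  4 contains 1×4 (IV)

CLXXXIV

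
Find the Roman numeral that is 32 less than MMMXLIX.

MMMXLIX = 3049
3049 - 32 = 3017

MMMXVII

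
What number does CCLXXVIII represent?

CCLXXVIII: C=100, C=100, L=50, X=10, X=10, V=5, I=1, I=1, I=1
100 + 100 + 50 + 10 + 10 + 5 + 1 + 1 + 1 = 278

278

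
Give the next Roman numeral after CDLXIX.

CDLXIX = 469, so the next integer is 469 + 1 = 470

CDLXX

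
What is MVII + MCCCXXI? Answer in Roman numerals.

MVII = 1007
MCCCXXI = 1321
1007 + 1321 = 2328

MMCCCXXVIII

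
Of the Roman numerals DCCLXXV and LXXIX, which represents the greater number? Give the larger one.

DCCLXXV = 775
LXXIX = 79
775 is larger

DCCLXXV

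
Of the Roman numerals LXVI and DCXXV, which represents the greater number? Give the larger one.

LXVI = 66
DCXXV = 625
625 is larger

DCXXV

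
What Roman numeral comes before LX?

LX = 60, so the previous integer is 60 - 1 = 59

LIX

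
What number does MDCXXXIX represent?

MDCXXXIX: M=1000, D=500, C=100, X=10, X=10, X=10, IX=9
1000 + 500 + 100 + 10 + 10 + 10 + 9 = 1639

1639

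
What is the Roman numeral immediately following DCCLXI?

DCCLXI = 761; next is 762

DCCLXII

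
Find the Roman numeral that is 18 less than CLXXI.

CLXXI = 171
171 - 18 = 153

CLIII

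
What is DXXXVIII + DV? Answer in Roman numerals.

DXXXVIII = 538
DV = 505
538 + 505 = 1043

MXLIII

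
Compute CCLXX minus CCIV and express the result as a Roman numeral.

CCLXX = 270
CCIV = 204
270 - 204 = 66

LXVI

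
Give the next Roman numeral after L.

L = 50, so the next integer is 50 + 1 = 51

LI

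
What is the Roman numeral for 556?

Convert 556 to Roman numerals:
  556 contains 1×500 (D)
  56 contains 1×50 (L)
  6 contains 1×5 (V)
  1 contains 1×1 (I)

DLVI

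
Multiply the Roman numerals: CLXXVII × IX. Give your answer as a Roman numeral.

CLXXVII = 177
IX = 9
177 × 9 = 1593

MDXCIII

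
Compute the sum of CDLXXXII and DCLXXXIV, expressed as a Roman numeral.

CDLXXXII = 482
DCLXXXIV = 684
482 + 684 = 1166

MCLXVI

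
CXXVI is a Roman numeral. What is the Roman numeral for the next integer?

CXXVI = 126, so the next integer is 126 + 1 = 127

CXXVII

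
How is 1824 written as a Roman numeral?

Convert 1824 to Roman numerals:
  1824 contains 1×1000 (M)
  824 contains 1×500 (D)
  324 contains 3×100 (CCC)
  24 contains 2×10 (XX)
  4 contains 1×4 (IV)

MDCCCXXIV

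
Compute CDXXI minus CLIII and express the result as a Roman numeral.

CDXXI = 421
CLIII = 153
421 - 153 = 268

CCLXVIII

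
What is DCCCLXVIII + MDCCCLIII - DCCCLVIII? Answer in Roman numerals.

DCCCLXVIII = 868, MDCCCLIII = 1853, DCCCLVIII = 858
868 + 1853 = 2721
2721 - 858 = 1863

MDCCCLXIII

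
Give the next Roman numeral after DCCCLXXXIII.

DCCCLXXXIII = 883, so the next integer is 883 + 1 = 884

DCCCLXXXIV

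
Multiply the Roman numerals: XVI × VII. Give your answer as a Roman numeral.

XVI = 16
VII = 7
16 × 7 = 112

CXII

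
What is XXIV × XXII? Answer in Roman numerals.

XXIV = 24
XXII = 22
24 × 22 = 528

DXXVIII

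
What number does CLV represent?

CLV: C=100, L=50, V=5
100 + 50 + 5 = 155

155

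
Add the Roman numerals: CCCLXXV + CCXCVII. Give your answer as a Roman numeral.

CCCLXXV = 375
CCXCVII = 297
375 + 297 = 672

DCLXXII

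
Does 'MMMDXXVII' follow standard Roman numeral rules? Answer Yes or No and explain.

'MMMDXXVII': Check the rules: uses only the symbols I, V, X, L, C, D, M; no symbol is repeated more than three times in a row; V, L and D each appear at most once; no smaller symbol precedes a larger one (values never increase from left to right). Value: M (1000) + M (1000) + M (1000) + D (500) + X (10) + X (10) + V (5) + I (1) + I (1) = 3527. So it is a valid standard Roman numeral.

Yes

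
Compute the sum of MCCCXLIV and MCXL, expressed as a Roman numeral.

MCCCXLIV = 1344
MCXL = 1140
1344 + 1140 = 2484

MMCDLXXXIV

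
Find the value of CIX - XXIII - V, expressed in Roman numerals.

CIX = 109, XXIII = 23, V = 5
109 - 23 = 86
86 - 5 = 81

LXXXI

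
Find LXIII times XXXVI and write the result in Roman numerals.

LXIII = 63
XXXVI = 36
63 × 36 = 2268

MMCCLXVIII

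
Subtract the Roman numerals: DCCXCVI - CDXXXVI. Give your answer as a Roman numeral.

DCCXCVI = 796
CDXXXVI = 436
796 - 436 = 360

CCCLX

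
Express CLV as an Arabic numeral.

CLV: C=100, L=50, V=5
100 + 50 + 5 = 155

155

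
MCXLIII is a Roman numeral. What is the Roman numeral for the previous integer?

MCXLIII = 1143; previous is 1142

MCXLII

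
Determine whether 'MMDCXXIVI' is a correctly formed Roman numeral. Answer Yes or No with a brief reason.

'MMDCXXIVI': I cannot come right after the subtractive pair IV: once I is subtracted in IV, the next symbol must be smaller than I

No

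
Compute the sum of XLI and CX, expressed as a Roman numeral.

XLI = 41
CX = 110
41 + 110 = 151

CLI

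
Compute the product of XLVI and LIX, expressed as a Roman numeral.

XLVI = 46
LIX = 59
46 × 59 = 2714

MMDCCXIV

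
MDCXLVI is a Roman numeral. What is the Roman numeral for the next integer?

MDCXLVI = 1646, so the next integer is 1646 + 1 = 1647

MDCXLVII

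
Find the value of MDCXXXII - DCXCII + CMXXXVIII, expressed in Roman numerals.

MDCXXXII = 1632, DCXCII = 692, CMXXXVIII = 938
1632 - 692 = 940
940 + 938 = 1878

MDCCCLXXVIII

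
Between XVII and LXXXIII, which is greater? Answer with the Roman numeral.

XVII = 17
LXXXIII = 83
83 is larger

LXXXIII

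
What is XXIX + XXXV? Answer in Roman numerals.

XXIX = 29
XXXV = 35
29 + 35 = 64

LXIV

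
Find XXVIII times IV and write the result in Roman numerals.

XXVIII = 28
IV = 4
28 × 4 = 112

CXII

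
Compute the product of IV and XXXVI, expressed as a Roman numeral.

IV = 4
XXXVI = 36
4 × 36 = 144

CXLIV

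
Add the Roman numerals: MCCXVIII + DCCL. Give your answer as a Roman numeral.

MCCXVIII = 1218
DCCL = 750
1218 + 750 = 1968

MCMLXVIII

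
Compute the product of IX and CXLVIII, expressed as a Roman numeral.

IX = 9
CXLVIII = 148
9 × 148 = 1332

MCCCXXXII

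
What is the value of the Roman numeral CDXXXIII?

CDXXXIII: CD=400, X=10, X=10, X=10, I=1, I=1, I=1
400 + 10 + 10 + 10 + 1 + 1 + 1 = 433

433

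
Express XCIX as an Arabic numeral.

XCIX: XC=90, IX=9
90 + 9 = 99

99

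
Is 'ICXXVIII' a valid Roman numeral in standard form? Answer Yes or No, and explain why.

'ICXXVIII': Invalid subtractive combination: IC

No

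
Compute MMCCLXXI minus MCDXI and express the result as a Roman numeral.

MMCCLXXI = 2271
MCDXI = 1411
2271 - 1411 = 860

DCCCLX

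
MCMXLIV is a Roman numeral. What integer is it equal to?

MCMXLIV: M=1000, CM=900, XL=40, IV=4
1000 + 900 + 40 + 4 = 1944

1944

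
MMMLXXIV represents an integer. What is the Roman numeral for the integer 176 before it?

MMMLXXIV = 3074
3074 - 176 = 2898

MMDCCCXCVIII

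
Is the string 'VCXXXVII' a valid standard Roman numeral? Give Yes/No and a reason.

'VCXXXVII': V should not appear more than once

No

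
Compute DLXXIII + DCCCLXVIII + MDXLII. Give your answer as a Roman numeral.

DLXXIII = 573, DCCCLXVIII = 868, MDXLII = 1542
573 + 868 = 1441
1441 + 1542 = 2983

MMCMLXXXIII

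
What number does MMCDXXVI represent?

MMCDXXVI: M=1000, M=1000, CD=400, X=10, X=10, V=5, I=1
1000 + 1000 + 400 + 10 + 10 + 5 + 1 = 2426

2426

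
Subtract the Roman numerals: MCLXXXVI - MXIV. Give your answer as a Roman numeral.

MCLXXXVI = 1186
MXIV = 1014
1186 - 1014 = 172

CLXXII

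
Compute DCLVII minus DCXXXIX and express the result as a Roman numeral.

DCLVII = 657
DCXXXIX = 639
657 - 639 = 18

XVIII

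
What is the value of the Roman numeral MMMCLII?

MMMCLII: M=1000, M=1000, M=1000, C=100, L=50, I=1, I=1
1000 + 1000 + 1000 + 100 + 50 + 1 + 1 = 3152

3152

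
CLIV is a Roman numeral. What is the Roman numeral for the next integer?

CLIV = 154; next is 155

CLV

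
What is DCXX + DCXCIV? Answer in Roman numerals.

DCXX = 620
DCXCIV = 694
620 + 694 = 1314

MCCCXIV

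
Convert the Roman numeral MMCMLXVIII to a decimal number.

MMCMLXVIII: M=1000, M=1000, CM=900, L=50, X=10, V=5, I=1, I=1, I=1
1000 + 1000 + 900 + 50 + 10 + 5 + 1 + 1 + 1 = 2968

2968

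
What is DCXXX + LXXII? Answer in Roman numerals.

DCXXX = 630
LXXII = 72
630 + 72 = 702

DCCII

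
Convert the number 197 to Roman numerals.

Convert 197 to Roman numerals:
  197 contains 1×100 (C)
  97 contains 1×90 (XC)
  7 contains 1×5 (V)
  2 contains 2×1 (II)

CXCVII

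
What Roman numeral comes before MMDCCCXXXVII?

MMDCCCXXXVII = 2837; previous is 2836

MMDCCCXXXVI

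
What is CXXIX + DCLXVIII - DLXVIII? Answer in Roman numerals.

CXXIX = 129, DCLXVIII = 668, DLXVIII = 568
129 + 668 = 797
797 - 568 = 229

CCXXIX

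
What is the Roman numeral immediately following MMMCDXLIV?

MMMCDXLIV = 3444; next is 3445

MMMCDXLV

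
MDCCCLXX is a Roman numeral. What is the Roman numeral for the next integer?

MDCCCLXX = 1870, so the next integer is 1870 + 1 = 1871

MDCCCLXXI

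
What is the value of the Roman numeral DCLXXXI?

DCLXXXI: D=500, C=100, L=50, X=10, X=10, X=10, I=1
500 + 100 + 50 + 10 + 10 + 10 + 1 = 681

681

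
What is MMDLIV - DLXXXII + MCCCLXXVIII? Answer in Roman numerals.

MMDLIV = 2554, DLXXXII = 582, MCCCLXXVIII = 1378
2554 - 582 = 1972
1972 + 1378 = 3350

MMMCCCL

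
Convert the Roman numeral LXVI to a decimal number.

LXVI: L=50, X=10, V=5, I=1
50 + 10 + 5 + 1 = 66

66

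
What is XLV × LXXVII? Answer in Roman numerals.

XLV = 45
LXXVII = 77
45 × 77 = 3465

MMMCDLXV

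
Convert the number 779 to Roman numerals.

Convert 779 to Roman numerals:
  779 contains 1×500 (D)
  279 contains 2×100 (CC)
  79 contains 1×50 (L)
  29 contains 2×10 (XX)
  9 contains 1×9 (IX)

DCCLXXIX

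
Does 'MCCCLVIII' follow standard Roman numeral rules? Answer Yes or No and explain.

'MCCCLVIII': Check the rules: uses only the symbols I, V, X, L, C, D, M; no symbol is repeated more than three times in a row; V, L and D each appear at most once; no smaller symbol precedes a larger one (values never increase from left to right). Value: M (1000) + C (100) + C (100) + C (100) + L (50) + V (5) + I (1) + I (1) + I (1) = 1358. So it is a valid standard Roman numeral.

Yes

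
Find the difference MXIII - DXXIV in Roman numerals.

MXIII = 1013
DXXIV = 524
1013 - 524 = 489

CDLXXXIX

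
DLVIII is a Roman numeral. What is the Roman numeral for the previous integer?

DLVIII = 558; previous is 557

DLVII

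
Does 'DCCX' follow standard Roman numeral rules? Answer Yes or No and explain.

'DCCX': Check the rules: uses only the symbols I, V, X, L, C, D, M; no symbol is repeated more than three times in a row; V, L and D each appear at most once; no smaller symbol precedes a larger one (values never increase from left to right). Value: D (500) + C (100) + C (100) + X (10) = 710. So it is a valid standard Roman numeral.

Yes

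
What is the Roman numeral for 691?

Convert 691 to Roman numerals:
  691 contains 1×500 (D)
  191 contains 1×100 (C)
  91 contains 1×90 (XC)
  1 contains 1×1 (I)

DCXCI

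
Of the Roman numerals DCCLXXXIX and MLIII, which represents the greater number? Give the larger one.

DCCLXXXIX = 789
MLIII = 1053
1053 is larger

MLIII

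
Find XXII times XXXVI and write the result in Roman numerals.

XXII = 22
XXXVI = 36
22 × 36 = 792

DCCXCII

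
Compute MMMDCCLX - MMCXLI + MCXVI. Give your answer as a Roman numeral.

MMMDCCLX = 3760, MMCXLI = 2141, MCXVI = 1116
3760 - 2141 = 1619
1619 + 1116 = 2735

MMDCCXXXV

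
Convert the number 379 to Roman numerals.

Convert 379 to Roman numerals:
  379 contains 3×100 (CCC)
  79 contains 1×50 (L)
  29 contains 2×10 (XX)
  9 contains 1×9 (IX)

CCCLXXIX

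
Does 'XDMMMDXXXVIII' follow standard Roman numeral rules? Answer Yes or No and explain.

'XDMMMDXXXVIII': D should not appear more than once

No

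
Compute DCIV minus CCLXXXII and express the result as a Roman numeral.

DCIV = 604
CCLXXXII = 282
604 - 282 = 322

CCCXXII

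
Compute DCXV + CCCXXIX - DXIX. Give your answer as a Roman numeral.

DCXV = 615, CCCXXIX = 329, DXIX = 519
615 + 329 = 944
944 - 519 = 425

CDXXV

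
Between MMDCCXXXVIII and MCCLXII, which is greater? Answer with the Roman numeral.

MMDCCXXXVIII = 2738
MCCLXII = 1262
2738 is larger

MMDCCXXXVIII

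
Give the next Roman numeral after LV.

LV = 55; next is 56

LVI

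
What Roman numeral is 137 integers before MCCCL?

MCCCL = 1350
1350 - 137 = 1213

MCCXIII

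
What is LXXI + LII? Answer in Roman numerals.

LXXI = 71
LII = 52
71 + 52 = 123

CXXIII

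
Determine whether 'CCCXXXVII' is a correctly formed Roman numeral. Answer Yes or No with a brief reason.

'CCCXXXVII': Check the rules: uses only the symbols I, V, X, L, C, D, M; no symbol is repeated more than three times in a row; V, L and D each appear at most once; no smaller symbol precedes a larger one (values never increase from left to right). Value: C (100) + C (100) + C (100) + X (10) + X (10) + X (10) + V (5) + I (1) + I (1) = 337. So it is a valid standard Roman numeral.

Yes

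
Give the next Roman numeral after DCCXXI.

DCCXXI = 721, so the next integer is 721 + 1 = 722

DCCXXII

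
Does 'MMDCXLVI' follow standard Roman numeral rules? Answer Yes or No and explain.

'MMDCXLVI': Check the rules: uses only the symbols I, V, X, L, C, D, M; no symbol is repeated more than three times in a row; V, L and D each appear at most once; the only place a smaller symbol precedes a larger one is the allowed subtractive pair XL, the symbol right after such a pair (if any) is smaller than the pair's first symbol, and otherwise the values never increase from left to right. Value: M (1000) + M (1000) + D (500) + C (100) + XL (40) + V (5) + I (1) = 2646. So it is a valid standard Roman numeral.

Yes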